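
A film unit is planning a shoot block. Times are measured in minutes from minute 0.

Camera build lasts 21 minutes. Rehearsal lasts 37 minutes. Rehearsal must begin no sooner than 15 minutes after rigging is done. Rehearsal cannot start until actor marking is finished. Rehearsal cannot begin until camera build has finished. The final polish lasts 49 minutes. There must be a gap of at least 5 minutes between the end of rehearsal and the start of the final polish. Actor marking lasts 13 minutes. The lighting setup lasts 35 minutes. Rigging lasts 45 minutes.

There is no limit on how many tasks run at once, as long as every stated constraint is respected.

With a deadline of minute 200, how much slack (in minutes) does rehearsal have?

Actor marking can start immediately at minute 0; it finishes at minute 13.
Camera build can start immediately at minute 0; it finishes at minute 21.
Rigging has no prerequisites, so it starts at minute 0 and finishes at minute 45.
For rehearsal: rigging (finishes minute 45, plus 15-minute gap → minute 60); actor marking (finishes minute 13); camera build (finishes minute 21). Taking the maximum gives a start of minute 60, and it finishes at 60 + 37 = minute 97.

Working backward from the deadline:
The final polish must finish by minute 200; it takes 49 minutes, so it must start by 200 − 49 = minute 151.
Rehearsal has to be done before the final polish (must start by minute 151, minus 5-minute gap → minute 146). That means finishing by minute 146, i.e. starting by 146 − 37 = minute 109.
So rehearsal can start as early as minute 60 and as late as minute 109, giving 109 − 60 = 49 minutes of slack.

49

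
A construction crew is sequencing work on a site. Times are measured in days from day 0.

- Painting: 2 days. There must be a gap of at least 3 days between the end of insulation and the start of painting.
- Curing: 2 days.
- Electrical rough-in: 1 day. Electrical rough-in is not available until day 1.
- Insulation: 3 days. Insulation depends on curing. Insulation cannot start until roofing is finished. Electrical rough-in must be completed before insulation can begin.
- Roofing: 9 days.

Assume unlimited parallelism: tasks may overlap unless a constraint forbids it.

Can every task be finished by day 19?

Yes

Electrical rough-in waits on its own release at day 1, so it starts at day 1 and finishes at 1 + 1 = day 2.
Roofing has no prerequisites, so it starts at day 0 and finishes at day 9.
Curing can start immediately at day 0; it finishes at day 2.
Insulation has to wait for curing (finishes day 2); roofing (finishes day 9); electrical rough-in (finishes day 2). The latest of these is day 9, so insulation runs day 9 to 9 + 3 = day 12.
After insulation (finishes day 12, plus 3-day gap → day 15), painting can start at day 15 and finishes at day 17.
Every task is finished by day 17, which is no later than the deadline of 19, so the schedule is feasible.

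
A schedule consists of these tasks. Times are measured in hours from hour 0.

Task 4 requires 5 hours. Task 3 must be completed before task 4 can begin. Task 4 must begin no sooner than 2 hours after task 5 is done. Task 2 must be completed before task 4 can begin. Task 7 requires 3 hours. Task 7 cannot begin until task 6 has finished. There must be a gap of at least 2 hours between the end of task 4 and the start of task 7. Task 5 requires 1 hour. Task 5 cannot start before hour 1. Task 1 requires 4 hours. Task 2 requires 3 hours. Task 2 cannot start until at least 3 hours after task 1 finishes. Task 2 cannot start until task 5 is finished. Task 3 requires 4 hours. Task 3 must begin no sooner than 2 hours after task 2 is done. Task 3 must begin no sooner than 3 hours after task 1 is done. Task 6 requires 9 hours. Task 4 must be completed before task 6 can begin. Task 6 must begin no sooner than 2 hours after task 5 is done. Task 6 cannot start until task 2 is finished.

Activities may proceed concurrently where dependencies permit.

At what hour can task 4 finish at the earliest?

21

Task 5 waits on its own release at hour 1, so it starts at hour 1 and finishes at 1 + 1 = hour 2.
Task 1 can start immediately at hour 0; it finishes at hour 4.
Task 2 cannot start until task 1 (finishes hour 4, plus 3-hour gap → hour 7); task 5 (finishes hour 2). The controlling bound is hour 7, so task 2 finishes at 7 + 3 = hour 10.
Task 3 needs all of task 2 (finishes hour 10, plus 2-hour gap → hour 12); task 1 (finishes hour 4, plus 3-hour gap → hour 7). That puts its earliest start at hour 12; it finishes at 12 + 4 = hour 16.
Task 4 needs all of task 3 (finishes hour 16); task 5 (finishes hour 2, plus 2-hour gap → hour 4); task 2 (finishes hour 10). That puts its earliest start at hour 16; it finishes at 16 + 5 = hour 21.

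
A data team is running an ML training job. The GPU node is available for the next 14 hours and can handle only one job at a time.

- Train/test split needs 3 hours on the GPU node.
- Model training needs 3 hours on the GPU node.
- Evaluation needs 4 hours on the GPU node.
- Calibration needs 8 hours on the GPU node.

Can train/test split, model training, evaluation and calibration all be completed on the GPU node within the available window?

No

Running back to back, the jobs need 3 + 3 + 4 + 8 = 18 hours on the GPU node.
Since 18 > 14, they cannot all fit.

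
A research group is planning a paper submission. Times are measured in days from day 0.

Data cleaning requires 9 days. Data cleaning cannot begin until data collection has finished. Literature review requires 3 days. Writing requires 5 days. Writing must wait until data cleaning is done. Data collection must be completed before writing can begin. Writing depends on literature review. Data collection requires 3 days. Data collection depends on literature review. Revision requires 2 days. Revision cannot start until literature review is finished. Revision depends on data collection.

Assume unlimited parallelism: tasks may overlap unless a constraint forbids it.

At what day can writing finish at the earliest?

20

Nothing blocks literature review, so it runs from day 0 to day 3.
Data collection cannot begin until literature review (finishes day 3). It runs from day 3 to 3 + 3 = day 6.
Data cleaning cannot begin until data collection (finishes day 6). It runs from day 6 to 6 + 9 = day 15.
Writing has to wait for data cleaning (finishes day 15); data collection (finishes day 6); literature review (finishes day 3). The latest of these is day 15, so writing runs day 15 to 15 + 5 = day 20.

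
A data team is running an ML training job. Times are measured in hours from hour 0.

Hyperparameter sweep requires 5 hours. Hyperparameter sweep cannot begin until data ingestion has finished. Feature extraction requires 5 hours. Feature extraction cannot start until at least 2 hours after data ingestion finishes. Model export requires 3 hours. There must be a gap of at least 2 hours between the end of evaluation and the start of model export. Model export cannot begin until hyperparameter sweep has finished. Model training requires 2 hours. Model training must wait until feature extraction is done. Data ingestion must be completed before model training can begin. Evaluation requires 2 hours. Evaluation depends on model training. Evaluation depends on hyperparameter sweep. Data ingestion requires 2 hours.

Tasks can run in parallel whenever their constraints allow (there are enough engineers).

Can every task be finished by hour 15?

No

Nothing blocks data ingestion, so it runs from hour 0 to hour 2.
After data ingestion (finishes hour 2), hyperparameter sweep can start at hour 2 and finishes at hour 7.
After data ingestion (finishes hour 2, plus 2-hour gap → hour 4), feature extraction can start at hour 4 and finishes at hour 9.
Model training has to wait for feature extraction (finishes hour 9); data ingestion (finishes hour 2). The latest of these is hour 9, so model training runs hour 9 to 9 + 2 = hour 11.
Evaluation cannot start until model training (finishes hour 11); hyperparameter sweep (finishes hour 7). The controlling bound is hour 11, so evaluation finishes at 11 + 2 = hour 13.
Model export needs all of evaluation (finishes hour 13, plus 2-hour gap → hour 15); hyperparameter sweep (finishes hour 7). That puts its earliest start at hour 15; it finishes at 15 + 3 = hour 18.
The earliest everything can be done is hour 18, which is after the deadline of 15, so it is not possible.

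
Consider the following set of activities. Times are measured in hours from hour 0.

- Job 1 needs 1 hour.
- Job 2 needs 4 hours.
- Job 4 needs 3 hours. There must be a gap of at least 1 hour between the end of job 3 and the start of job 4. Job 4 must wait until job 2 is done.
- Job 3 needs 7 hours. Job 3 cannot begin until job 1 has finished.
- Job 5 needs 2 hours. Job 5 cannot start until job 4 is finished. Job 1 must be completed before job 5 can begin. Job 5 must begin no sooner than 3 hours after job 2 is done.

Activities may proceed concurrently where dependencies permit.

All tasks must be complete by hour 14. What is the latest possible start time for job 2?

Job 5 has no dependents, so it just needs to finish by hour 14. Starting by 14 − 2 = hour 12 achieves that.
Job 4 feeds into job 5 (must start by hour 12); so job 4 must finish by hour 12 and therefore start by hour 9.
For job 2: job 4 (must start by hour 9); job 5 (must start by hour 12, minus 3-hour gap → hour 9). The most restrictive is hour 9; with a 4-hour duration, job 2 must start by hour 5.

5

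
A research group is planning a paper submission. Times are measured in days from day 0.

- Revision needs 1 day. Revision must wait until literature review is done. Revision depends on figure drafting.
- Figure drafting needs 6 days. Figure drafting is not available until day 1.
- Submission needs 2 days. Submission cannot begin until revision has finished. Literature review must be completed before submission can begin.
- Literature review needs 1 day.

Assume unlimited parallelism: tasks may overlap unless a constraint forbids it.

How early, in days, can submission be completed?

Figure drafting cannot begin until its own release at day 1. It runs from day 1 to 1 + 6 = day 7.
Nothing blocks literature review, so it runs from day 0 to day 1.
For revision: literature review (finishes day 1); figure drafting (finishes day 7). Taking the maximum gives a start of day 7, and it finishes at 7 + 1 = day 8.
Submission has to wait for revision (finishes day 8); literature review (finishes day 1). The latest of these is day 8, so submission runs day 8 to 8 + 2 = day 10.

10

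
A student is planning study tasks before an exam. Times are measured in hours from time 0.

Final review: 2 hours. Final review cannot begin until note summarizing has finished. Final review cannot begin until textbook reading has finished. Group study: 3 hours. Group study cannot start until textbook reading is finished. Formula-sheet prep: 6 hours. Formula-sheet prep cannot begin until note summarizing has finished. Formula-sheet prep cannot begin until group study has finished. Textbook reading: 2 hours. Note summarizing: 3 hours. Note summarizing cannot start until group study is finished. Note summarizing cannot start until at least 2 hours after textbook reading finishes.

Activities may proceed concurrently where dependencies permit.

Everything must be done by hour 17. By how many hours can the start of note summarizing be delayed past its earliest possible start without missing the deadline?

3

Textbook reading can start immediately at hour 0; it finishes at hour 2.
After textbook reading (finishes hour 2), group study can start at hour 2 and finishes at hour 5.
Note summarizing needs all of group study (finishes hour 5); textbook reading (finishes hour 2, plus 2-hour gap → hour 4). That puts its earliest start at hour 5; it finishes at 5 + 3 = hour 8.

Working backward from the deadline:
Formula-sheet prep has no dependents, so it just needs to finish by hour 17. Starting by 17 − 6 = hour 11 achieves that.
Nothing follows final review; the deadline of hour 17 is its only limit. It must start by 17 − 2 = hour 15.
Note summarizing feeds formula-sheet prep (must start by hour 11); final review (must start by hour 15). Taking the minimum, note summarizing must finish by hour 11 and start by 11 − 3 = hour 8.
So note summarizing can start as early as hour 5 and as late as hour 8, giving 8 − 5 = 3 hours of slack.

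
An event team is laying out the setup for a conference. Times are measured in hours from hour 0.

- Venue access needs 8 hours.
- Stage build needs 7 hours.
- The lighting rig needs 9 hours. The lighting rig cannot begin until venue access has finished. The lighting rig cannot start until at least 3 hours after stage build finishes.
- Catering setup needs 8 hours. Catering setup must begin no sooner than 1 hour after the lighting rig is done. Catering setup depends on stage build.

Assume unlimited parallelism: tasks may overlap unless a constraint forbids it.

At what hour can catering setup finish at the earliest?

Stage build can start immediately at hour 0; it finishes at hour 7.
Nothing blocks venue access, so it runs from hour 0 to hour 8.
For the lighting rig: venue access (finishes hour 8); stage build (finishes hour 7, plus 3-hour gap → hour 10). Taking the maximum gives a start of hour 10, and it finishes at 10 + 9 = hour 19.
For catering setup: the lighting rig (finishes hour 19, plus 1-hour gap → hour 20); stage build (finishes hour 7). Taking the maximum gives a start of hour 20, and it finishes at 20 + 8 = hour 28.

28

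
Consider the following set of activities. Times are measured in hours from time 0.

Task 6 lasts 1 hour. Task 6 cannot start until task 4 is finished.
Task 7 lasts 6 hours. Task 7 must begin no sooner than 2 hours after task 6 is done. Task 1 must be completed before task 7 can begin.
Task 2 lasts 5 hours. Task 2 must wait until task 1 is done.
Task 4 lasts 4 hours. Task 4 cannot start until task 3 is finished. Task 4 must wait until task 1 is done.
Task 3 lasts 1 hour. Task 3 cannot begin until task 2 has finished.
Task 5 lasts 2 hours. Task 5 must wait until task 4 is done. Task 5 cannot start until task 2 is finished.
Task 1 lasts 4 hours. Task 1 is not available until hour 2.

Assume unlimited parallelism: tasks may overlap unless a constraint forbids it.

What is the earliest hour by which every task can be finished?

25

After its own release at hour 2, task 1 can start at hour 2 and finishes at hour 6.
After task 1 (finishes hour 6), task 2 can start at hour 6 and finishes at hour 11.
Task 3 cannot begin until task 2 (finishes hour 11). It runs from hour 11 to 11 + 1 = hour 12.
Task 4 cannot start until task 3 (finishes hour 12); task 1 (finishes hour 6). The controlling bound is hour 12, so task 4 finishes at 12 + 4 = hour 16.
Task 6 waits on task 4 (finishes hour 16), so it starts at hour 16 and finishes at 16 + 1 = hour 17.
For task 7: task 6 (finishes hour 17, plus 2-hour gap → hour 19); task 1 (finishes hour 6). Taking the maximum gives a start of hour 19, and it finishes at 19 + 6 = hour 25.
Task 5 cannot start until task 4 (finishes hour 16); task 2 (finishes hour 11). The controlling bound is hour 16, so task 5 finishes at 16 + 2 = hour 18.
All tasks are finished once the last one completes. Finish times: Task 1 at 6, Task 2 at 11, Task 3 at 12, Task 4 at 16, Task 5 at 18, Task 6 at 17, Task 7 at 25. The latest is hour 25.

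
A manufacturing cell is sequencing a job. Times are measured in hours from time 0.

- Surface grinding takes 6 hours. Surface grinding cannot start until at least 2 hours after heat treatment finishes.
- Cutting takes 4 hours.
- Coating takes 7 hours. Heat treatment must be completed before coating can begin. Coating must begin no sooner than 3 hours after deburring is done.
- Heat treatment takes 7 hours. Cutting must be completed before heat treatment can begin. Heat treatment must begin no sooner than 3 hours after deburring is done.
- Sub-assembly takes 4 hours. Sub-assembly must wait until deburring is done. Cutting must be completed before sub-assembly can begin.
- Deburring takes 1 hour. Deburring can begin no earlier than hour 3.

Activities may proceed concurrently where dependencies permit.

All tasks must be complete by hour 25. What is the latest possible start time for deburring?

Nothing follows surface grinding; the deadline of hour 25 is its only limit. It must start by 25 − 6 = hour 19.
To finish by hour 25, coating (duration 7) must start no later than hour 18.
Heat treatment has several dependents: surface grinding (must start by hour 19, minus 2-hour gap → hour 17); coating (must start by hour 18). The earliest of those limits is hour 17, so heat treatment must start by 17 − 7 = hour 10.
Sub-assembly must finish by hour 25; it takes 4 hours, so it must start by 25 − 4 = hour 21.
For deburring: heat treatment (must start by hour 10, minus 3-hour gap → hour 7); coating (must start by hour 18, minus 3-hour gap → hour 15); sub-assembly (must start by hour 21). The most restrictive is hour 7; with a 1-hour duration, deburring must start by hour 6.

6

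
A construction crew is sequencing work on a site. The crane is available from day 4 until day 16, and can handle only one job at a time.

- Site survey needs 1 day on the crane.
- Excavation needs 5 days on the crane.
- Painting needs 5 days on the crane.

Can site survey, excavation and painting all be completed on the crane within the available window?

The crane window is 16 − 4 = 12 days.
Running back to back, the jobs need 1 + 5 + 5 = 11 days on the crane.
Since 11 ≤ 12, they fit within the window.

Yes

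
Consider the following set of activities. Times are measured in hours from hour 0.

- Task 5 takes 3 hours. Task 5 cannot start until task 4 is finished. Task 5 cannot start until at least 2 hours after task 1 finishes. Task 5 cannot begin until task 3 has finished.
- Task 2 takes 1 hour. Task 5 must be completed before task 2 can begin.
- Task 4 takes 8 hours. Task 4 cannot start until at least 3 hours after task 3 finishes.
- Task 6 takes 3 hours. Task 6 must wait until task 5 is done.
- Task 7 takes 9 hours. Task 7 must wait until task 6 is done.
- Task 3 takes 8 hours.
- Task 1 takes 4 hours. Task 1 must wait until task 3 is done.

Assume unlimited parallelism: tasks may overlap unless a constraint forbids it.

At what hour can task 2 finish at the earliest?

Task 3 has no prerequisites, so it starts at hour 0 and finishes at hour 8.
Task 4 cannot begin until task 3 (finishes hour 8, plus 3-hour gap → hour 11). It runs from hour 11 to 11 + 8 = hour 19.
Task 1 waits on task 3 (finishes hour 8), so it starts at hour 8 and finishes at 8 + 4 = hour 12.
For task 5: task 4 (finishes hour 19); task 1 (finishes hour 12, plus 2-hour gap → hour 14); task 3 (finishes hour 8). Taking the maximum gives a start of hour 19, and it finishes at 19 + 3 = hour 22.
Task 2 cannot begin until task 5 (finishes hour 22). It runs from hour 22 to 22 + 1 = hour 23.

23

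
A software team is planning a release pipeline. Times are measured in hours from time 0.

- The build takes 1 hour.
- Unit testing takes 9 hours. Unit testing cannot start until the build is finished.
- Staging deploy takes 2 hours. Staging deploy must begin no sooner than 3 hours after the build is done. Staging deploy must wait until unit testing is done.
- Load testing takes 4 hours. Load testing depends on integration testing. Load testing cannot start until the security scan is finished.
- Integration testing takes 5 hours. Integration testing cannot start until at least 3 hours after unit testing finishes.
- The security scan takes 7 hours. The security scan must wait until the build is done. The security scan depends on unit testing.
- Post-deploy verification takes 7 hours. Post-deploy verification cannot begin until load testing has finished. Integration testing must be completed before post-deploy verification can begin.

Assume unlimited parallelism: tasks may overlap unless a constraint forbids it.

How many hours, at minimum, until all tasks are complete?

29

Nothing blocks the build, so it runs from hour 0 to hour 1.
Unit testing waits on the build (finishes hour 1), so it starts at hour 1 and finishes at 1 + 9 = hour 10.
For staging deploy: the build (finishes hour 1, plus 3-hour gap → hour 4); unit testing (finishes hour 10). Taking the maximum gives a start of hour 10, and it finishes at 10 + 2 = hour 12.
For the security scan: the build (finishes hour 1); unit testing (finishes hour 10). Taking the maximum gives a start of hour 10, and it finishes at 10 + 7 = hour 17.
Integration testing waits on unit testing (finishes hour 10, plus 3-hour gap → hour 13), so it starts at hour 13 and finishes at 13 + 5 = hour 18.
For load testing: integration testing (finishes hour 18); the security scan (finishes hour 17). Taking the maximum gives a start of hour 18, and it finishes at 18 + 4 = hour 22.
Post-deploy verification has to wait for load testing (finishes hour 22); integration testing (finishes hour 18). The latest of these is hour 22, so post-deploy verification runs hour 22 to 22 + 7 = hour 29.
All tasks are finished once the last one completes. Finish times: The build at 1, Unit testing at 10, Integration testing at 18, The security scan at 17, Staging deploy at 12, Load testing at 22, Post-deploy verification at 29. The latest is hour 29.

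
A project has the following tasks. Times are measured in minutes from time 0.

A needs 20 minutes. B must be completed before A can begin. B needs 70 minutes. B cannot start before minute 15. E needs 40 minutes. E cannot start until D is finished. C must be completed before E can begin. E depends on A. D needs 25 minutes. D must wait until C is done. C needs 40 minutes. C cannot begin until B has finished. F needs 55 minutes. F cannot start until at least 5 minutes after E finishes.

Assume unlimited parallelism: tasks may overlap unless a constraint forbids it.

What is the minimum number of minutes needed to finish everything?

After its own release at minute 15, B can start at minute 15 and finishes at minute 85.
C cannot begin until B (finishes minute 85). It runs from minute 85 to 85 + 40 = minute 125.
D cannot begin until C (finishes minute 125). It runs from minute 125 to 125 + 25 = minute 150.
After B (finishes minute 85), A can start at minute 85 and finishes at minute 105.
E has to wait for D (finishes minute 150); C (finishes minute 125); A (finishes minute 105). The latest of these is minute 150, so E runs minute 150 to 150 + 40 = minute 190.
F waits on E (finishes minute 190, plus 5-minute gap → minute 195), so it starts at minute 195 and finishes at 195 + 55 = minute 250.
All tasks are finished once the last one completes. Finish times: A at 105, B at 85, C at 125, D at 150, E at 190, F at 250. The latest is minute 250.

250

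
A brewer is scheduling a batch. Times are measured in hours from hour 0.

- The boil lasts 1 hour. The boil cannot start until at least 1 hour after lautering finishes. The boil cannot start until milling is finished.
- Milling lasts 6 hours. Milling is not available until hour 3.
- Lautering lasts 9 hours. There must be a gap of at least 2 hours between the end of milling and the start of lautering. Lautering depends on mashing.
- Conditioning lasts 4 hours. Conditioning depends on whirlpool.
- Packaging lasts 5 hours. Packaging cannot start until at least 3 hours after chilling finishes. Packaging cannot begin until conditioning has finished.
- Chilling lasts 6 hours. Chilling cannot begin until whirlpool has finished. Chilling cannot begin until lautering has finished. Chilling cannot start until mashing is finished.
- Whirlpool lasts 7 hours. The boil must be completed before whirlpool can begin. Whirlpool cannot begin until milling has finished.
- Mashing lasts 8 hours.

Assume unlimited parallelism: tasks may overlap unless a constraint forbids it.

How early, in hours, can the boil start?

21

Nothing blocks mashing, so it runs from hour 0 to hour 8.
Milling waits on its own release at hour 3, so it starts at hour 3 and finishes at 3 + 6 = hour 9.
For lautering: milling (finishes hour 9, plus 2-hour gap → hour 11); mashing (finishes hour 8). Taking the maximum gives a start of hour 11, and it finishes at 11 + 9 = hour 20.
The boil waits on lautering (finishes hour 20, plus 1-hour gap → hour 21); milling (finishes hour 9). The latest of these is hour 21, which is the earliest the boil can start.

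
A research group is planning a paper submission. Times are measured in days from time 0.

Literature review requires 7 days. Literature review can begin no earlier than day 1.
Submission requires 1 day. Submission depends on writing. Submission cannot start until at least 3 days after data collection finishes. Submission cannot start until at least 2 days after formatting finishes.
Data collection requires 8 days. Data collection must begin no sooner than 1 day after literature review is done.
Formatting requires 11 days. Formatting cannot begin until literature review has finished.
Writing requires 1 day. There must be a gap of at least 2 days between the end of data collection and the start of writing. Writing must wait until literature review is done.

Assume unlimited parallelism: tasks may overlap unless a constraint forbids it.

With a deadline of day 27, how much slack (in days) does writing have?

After its own release at day 1, literature review can start at day 1 and finishes at day 8.
After literature review (finishes day 8, plus 1-day gap → day 9), data collection can start at day 9 and finishes at day 17.
Writing cannot start until data collection (finishes day 17, plus 2-day gap → day 19); literature review (finishes day 8). The controlling bound is day 19, so writing finishes at 19 + 1 = day 20.

Working backward from the deadline:
To finish by day 27, submission (duration 1) must start no later than day 26.
Writing must finish before submission (must start by day 26). With a 1-day duration, writing must start by 26 − 1 = day 25.
So writing can start as early as day 19 and as late as day 25, giving 25 − 19 = 6 days of slack.

6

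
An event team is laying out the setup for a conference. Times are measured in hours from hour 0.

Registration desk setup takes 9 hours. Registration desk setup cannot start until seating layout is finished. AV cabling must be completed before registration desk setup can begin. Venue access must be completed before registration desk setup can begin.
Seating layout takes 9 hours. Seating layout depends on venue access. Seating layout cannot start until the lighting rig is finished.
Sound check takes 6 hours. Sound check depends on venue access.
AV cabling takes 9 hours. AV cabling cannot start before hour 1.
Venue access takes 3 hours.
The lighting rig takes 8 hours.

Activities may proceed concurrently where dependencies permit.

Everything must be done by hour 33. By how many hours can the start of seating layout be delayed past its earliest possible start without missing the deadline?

7

The lighting rig has no prerequisites, so it starts at hour 0 and finishes at hour 8.
Venue access has no prerequisites, so it starts at hour 0 and finishes at hour 3.
Seating layout cannot start until venue access (finishes hour 3); the lighting rig (finishes hour 8). The controlling bound is hour 8, so seating layout finishes at 8 + 9 = hour 17.

Working backward from the deadline:
Nothing follows registration desk setup; the deadline of hour 33 is its only limit. It must start by 33 − 9 = hour 24.
Seating layout must finish before registration desk setup (must start by hour 24). With a 9-hour duration, seating layout must start by 24 − 9 = hour 15.
So seating layout can start as early as hour 8 and as late as hour 15, giving 15 − 8 = 7 hours of slack.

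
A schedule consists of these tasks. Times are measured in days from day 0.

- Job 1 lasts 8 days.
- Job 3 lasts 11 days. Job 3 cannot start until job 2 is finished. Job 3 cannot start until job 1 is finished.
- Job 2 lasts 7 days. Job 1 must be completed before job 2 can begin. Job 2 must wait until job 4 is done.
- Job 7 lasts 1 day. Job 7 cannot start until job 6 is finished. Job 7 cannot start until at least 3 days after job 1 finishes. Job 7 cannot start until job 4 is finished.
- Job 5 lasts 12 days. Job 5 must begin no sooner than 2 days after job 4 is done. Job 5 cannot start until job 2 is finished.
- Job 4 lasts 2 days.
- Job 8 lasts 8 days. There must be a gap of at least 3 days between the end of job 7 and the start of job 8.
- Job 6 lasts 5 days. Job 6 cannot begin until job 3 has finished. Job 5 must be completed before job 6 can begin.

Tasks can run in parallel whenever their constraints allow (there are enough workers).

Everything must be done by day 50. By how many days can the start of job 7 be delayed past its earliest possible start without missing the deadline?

Job 4 has no prerequisites, so it starts at day 0 and finishes at day 2.
Nothing blocks job 1, so it runs from day 0 to day 8.
Job 2 needs all of job 1 (finishes day 8); job 4 (finishes day 2). That puts its earliest start at day 8; it finishes at 8 + 7 = day 15.
Job 5 cannot start until job 4 (finishes day 2, plus 2-day gap → day 4); job 2 (finishes day 15). The controlling bound is day 15, so job 5 finishes at 15 + 12 = day 27.
For job 3: job 2 (finishes day 15); job 1 (finishes day 8). Taking the maximum gives a start of day 15, and it finishes at 15 + 11 = day 26.
Job 6 cannot start until job 3 (finishes day 26); job 5 (finishes day 27). The controlling bound is day 27, so job 6 finishes at 27 + 5 = day 32.
Job 7 needs all of job 6 (finishes day 32); job 1 (finishes day 8, plus 3-day gap → day 11); job 4 (finishes day 2). That puts its earliest start at day 32; it finishes at 32 + 1 = day 33.

Working backward from the deadline:
Job 8 has no dependents, so it just needs to finish by day 50. Starting by 50 − 8 = day 42 achieves that.
Job 7 feeds into job 8 (must start by day 42, minus 3-day gap → day 39); so job 7 must finish by day 39 and therefore start by day 38.
So job 7 can start as early as day 32 and as late as day 38, giving 38 − 32 = 6 days of slack.

6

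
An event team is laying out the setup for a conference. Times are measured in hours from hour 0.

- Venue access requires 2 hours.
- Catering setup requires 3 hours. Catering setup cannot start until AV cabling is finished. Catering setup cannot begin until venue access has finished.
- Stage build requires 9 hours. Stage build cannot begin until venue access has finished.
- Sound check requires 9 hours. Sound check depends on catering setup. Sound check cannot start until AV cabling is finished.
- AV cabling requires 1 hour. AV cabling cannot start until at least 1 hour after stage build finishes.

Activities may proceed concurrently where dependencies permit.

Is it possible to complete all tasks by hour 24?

Venue access has no prerequisites, so it starts at hour 0 and finishes at hour 2.
Stage build waits on venue access (finishes hour 2), so it starts at hour 2 and finishes at 2 + 9 = hour 11.
AV cabling waits on stage build (finishes hour 11, plus 1-hour gap → hour 12), so it starts at hour 12 and finishes at 12 + 1 = hour 13.
Catering setup has to wait for AV cabling (finishes hour 13); venue access (finishes hour 2). The latest of these is hour 13, so catering setup runs hour 13 to 13 + 3 = hour 16.
For sound check: catering setup (finishes hour 16); AV cabling (finishes hour 13). Taking the maximum gives a start of hour 16, and it finishes at 16 + 9 = hour 25.
The earliest everything can be done is hour 25, which is after the deadline of 24, so it is not possible.

No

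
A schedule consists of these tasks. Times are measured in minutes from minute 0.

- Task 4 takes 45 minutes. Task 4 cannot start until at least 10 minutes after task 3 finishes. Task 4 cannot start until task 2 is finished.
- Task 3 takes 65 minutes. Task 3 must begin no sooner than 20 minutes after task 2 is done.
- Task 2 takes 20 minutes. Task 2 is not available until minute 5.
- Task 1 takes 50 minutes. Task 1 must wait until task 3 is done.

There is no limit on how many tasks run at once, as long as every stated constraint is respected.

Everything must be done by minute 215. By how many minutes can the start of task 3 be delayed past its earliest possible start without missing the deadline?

50

Task 2 waits on its own release at minute 5, so it starts at minute 5 and finishes at 5 + 20 = minute 25.
Task 3 waits on task 2 (finishes minute 25, plus 20-minute gap → minute 45), so it starts at minute 45 and finishes at 45 + 65 = minute 110.

Working backward from the deadline:
To finish by minute 215, task 1 (duration 50) must start no later than minute 165.
Task 4 has no dependents, so it just needs to finish by minute 215. Starting by 215 − 45 = minute 170 achieves that.
Task 3 must finish in time for task 1 (must start by minute 165); task 4 (must start by minute 170, minus 10-minute gap → minute 160). The tightest is minute 160, so task 3 must start by 160 − 65 = minute 95.
So task 3 can start as early as minute 45 and as late as minute 95, giving 95 − 45 = 50 minutes of slack.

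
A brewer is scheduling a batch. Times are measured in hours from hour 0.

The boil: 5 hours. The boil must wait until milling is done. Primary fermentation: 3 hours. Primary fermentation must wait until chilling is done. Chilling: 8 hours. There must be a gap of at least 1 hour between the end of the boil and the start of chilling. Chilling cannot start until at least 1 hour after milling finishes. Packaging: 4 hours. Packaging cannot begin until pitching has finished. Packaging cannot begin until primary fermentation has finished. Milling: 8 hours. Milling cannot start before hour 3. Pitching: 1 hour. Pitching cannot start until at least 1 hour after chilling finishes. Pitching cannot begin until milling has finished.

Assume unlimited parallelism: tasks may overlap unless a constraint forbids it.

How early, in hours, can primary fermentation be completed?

After its own release at hour 3, milling can start at hour 3 and finishes at hour 11.
The boil waits on milling (finishes hour 11), so it starts at hour 11 and finishes at 11 + 5 = hour 16.
Chilling needs all of the boil (finishes hour 16, plus 1-hour gap → hour 17); milling (finishes hour 11, plus 1-hour gap → hour 12). That puts its earliest start at hour 17; it finishes at 17 + 8 = hour 25.
After chilling (finishes hour 25), primary fermentation can start at hour 25 and finishes at hour 28.

28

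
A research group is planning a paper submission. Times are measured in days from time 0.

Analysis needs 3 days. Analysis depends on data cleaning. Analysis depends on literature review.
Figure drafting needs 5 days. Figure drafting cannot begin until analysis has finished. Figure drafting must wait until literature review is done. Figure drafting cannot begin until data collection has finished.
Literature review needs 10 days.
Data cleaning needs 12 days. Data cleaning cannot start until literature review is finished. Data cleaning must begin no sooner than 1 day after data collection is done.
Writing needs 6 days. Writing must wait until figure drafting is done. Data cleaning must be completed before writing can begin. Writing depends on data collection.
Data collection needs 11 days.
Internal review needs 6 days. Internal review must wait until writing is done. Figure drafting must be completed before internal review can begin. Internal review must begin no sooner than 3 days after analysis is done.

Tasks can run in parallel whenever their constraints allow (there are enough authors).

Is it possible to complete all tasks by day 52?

Yes

Data collection has no prerequisites, so it starts at day 0 and finishes at day 11.
Nothing blocks literature review, so it runs from day 0 to day 10.
Data cleaning has to wait for literature review (finishes day 10); data collection (finishes day 11, plus 1-day gap → day 12). The latest of these is day 12, so data cleaning runs day 12 to 12 + 12 = day 24.
For analysis: data cleaning (finishes day 24); literature review (finishes day 10). Taking the maximum gives a start of day 24, and it finishes at 24 + 3 = day 27.
For figure drafting: analysis (finishes day 27); literature review (finishes day 10); data collection (finishes day 11). Taking the maximum gives a start of day 27, and it finishes at 27 + 5 = day 32.
Writing has to wait for figure drafting (finishes day 32); data cleaning (finishes day 24); data collection (finishes day 11). The latest of these is day 32, so writing runs day 32 to 32 + 6 = day 38.
Internal review needs all of writing (finishes day 38); figure drafting (finishes day 32); analysis (finishes day 27, plus 3-day gap → day 30). That puts its earliest start at day 38; it finishes at 38 + 6 = day 44.
Every task is finished by day 44, which is no later than the deadline of 52, so the schedule is feasible.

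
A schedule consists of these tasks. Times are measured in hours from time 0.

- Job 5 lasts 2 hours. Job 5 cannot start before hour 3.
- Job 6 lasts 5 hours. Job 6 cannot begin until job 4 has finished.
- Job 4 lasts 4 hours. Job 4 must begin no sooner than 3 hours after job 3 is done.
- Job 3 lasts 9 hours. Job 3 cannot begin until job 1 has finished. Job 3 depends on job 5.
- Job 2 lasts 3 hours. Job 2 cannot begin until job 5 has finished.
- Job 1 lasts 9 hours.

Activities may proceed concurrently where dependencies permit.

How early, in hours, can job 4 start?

After its own release at hour 3, job 5 can start at hour 3 and finishes at hour 5.
Nothing blocks job 1, so it runs from hour 0 to hour 9.
Job 3 needs all of job 1 (finishes hour 9); job 5 (finishes hour 5). That puts its earliest start at hour 9; it finishes at 9 + 9 = hour 18.
Job 4 waits on job 3 (finishes hour 18, plus 3-hour gap → hour 21), so the earliest it can start is hour 21.

21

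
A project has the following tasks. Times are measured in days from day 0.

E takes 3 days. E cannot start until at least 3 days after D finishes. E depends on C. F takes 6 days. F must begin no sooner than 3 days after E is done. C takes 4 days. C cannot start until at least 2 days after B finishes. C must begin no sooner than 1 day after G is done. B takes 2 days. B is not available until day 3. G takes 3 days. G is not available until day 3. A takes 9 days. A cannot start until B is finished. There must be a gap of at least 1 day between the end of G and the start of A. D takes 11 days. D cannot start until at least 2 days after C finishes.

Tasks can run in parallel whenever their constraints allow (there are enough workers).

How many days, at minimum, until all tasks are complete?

39

After its own release at day 3, G can start at day 3 and finishes at day 6.
After its own release at day 3, B can start at day 3 and finishes at day 5.
C needs all of B (finishes day 5, plus 2-day gap → day 7); G (finishes day 6, plus 1-day gap → day 7). That puts its earliest start at day 7; it finishes at 7 + 4 = day 11.
D waits on C (finishes day 11, plus 2-day gap → day 13), so it starts at day 13 and finishes at 13 + 11 = day 24.
E needs all of D (finishes day 24, plus 3-day gap → day 27); C (finishes day 11). That puts its earliest start at day 27; it finishes at 27 + 3 = day 30.
F waits on E (finishes day 30, plus 3-day gap → day 33), so it starts at day 33 and finishes at 33 + 6 = day 39.
A needs all of B (finishes day 5); G (finishes day 6, plus 1-day gap → day 7). That puts its earliest start at day 7; it finishes at 7 + 9 = day 16.
All tasks are finished once the last one completes. Finish times: A at 16, B at 5, C at 11, D at 24, E at 30, F at 39, G at 6. The latest is day 39.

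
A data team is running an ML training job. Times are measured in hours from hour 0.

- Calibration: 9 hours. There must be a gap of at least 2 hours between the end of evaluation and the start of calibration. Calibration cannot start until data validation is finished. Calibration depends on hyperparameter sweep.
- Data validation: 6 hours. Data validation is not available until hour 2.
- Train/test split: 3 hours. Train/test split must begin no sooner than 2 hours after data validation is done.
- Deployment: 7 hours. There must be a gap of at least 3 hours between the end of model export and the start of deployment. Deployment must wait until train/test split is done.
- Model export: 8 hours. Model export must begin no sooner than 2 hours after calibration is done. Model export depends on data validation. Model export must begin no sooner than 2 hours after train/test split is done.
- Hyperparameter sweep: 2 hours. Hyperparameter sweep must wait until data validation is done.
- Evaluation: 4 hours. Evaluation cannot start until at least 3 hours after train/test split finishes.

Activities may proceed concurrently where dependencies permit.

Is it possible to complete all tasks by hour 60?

Yes

Data validation cannot begin until its own release at hour 2. It runs from hour 2 to 2 + 6 = hour 8.
Hyperparameter sweep waits on data validation (finishes hour 8), so it starts at hour 8 and finishes at 8 + 2 = hour 10.
After data validation (finishes hour 8, plus 2-hour gap → hour 10), train/test split can start at hour 10 and finishes at hour 13.
Evaluation cannot begin until train/test split (finishes hour 13, plus 3-hour gap → hour 16). It runs from hour 16 to 16 + 4 = hour 20.
Calibration needs all of evaluation (finishes hour 20, plus 2-hour gap → hour 22); data validation (finishes hour 8); hyperparameter sweep (finishes hour 10). That puts its earliest start at hour 22; it finishes at 22 + 9 = hour 31.
Model export needs all of calibration (finishes hour 31, plus 2-hour gap → hour 33); data validation (finishes hour 8); train/test split (finishes hour 13, plus 2-hour gap → hour 15). That puts its earliest start at hour 33; it finishes at 33 + 8 = hour 41.
Deployment cannot start until model export (finishes hour 41, plus 3-hour gap → hour 44); train/test split (finishes hour 13). The controlling bound is hour 44, so deployment finishes at 44 + 7 = hour 51.
Every task is finished by hour 51, which is no later than the deadline of 60, so the schedule is feasible.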